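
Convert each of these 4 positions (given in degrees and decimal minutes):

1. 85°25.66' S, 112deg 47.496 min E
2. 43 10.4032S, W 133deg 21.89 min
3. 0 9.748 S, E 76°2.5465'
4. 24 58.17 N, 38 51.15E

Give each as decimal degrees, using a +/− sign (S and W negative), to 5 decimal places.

Point 1:
  φ: 85 + 25.66/60 = 85.427667
  S → negative
  Lon: 112 + 47.496/60 = 112.791600
  E ⇒ keep positive
Point 2:
  Lat: 43 + 10.4032/60 = 43.173387
  hemisphere S, so the sign is −
  λ: 133 + 21.89/60 = 133.364833
  hemisphere W, so the sign is −
Point 3:
  Latitude: 9.748′ = 0.162467°; total 0.162467
  S → negative
  λ: 76 + 2.5465/60 = 76.042442
  E ⇒ keep positive
Point 4:
  Latitude: 24 + 58.17/60 = 24.969500
  N ⇒ keep positive
  Lon: 51.15′ = 0.852500°; total 38.852500
  E → positive

1. -85.42767, 112.79160
2. -43.17339, -133.36483
3. -0.16247, 76.04244
4. 24.96950, 38.85250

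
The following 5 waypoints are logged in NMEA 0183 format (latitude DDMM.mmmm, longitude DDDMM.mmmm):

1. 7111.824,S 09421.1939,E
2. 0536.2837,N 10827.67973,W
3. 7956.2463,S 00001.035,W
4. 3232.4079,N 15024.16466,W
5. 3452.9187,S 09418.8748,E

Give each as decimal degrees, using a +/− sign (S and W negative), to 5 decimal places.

1. -71.19707, 94.35323
2. 5.60473, -108.46133
3. -79.93744, -0.01725
4. 32.54013, -150.40274
5. -34.88198, 94.31458

Point 1:
  φ: split at 2 digits → 71° and 11.824′; 71 + 11.824/60 = 71.197067
  hemisphere S, so the sign is −
  λ: split at 3 digits → 094° and 21.1939′; 94 + 21.1939/60 = 94.353232
  E ⇒ keep positive
Point 2:
  φ: degrees = first 2 digits = 5, minutes = 36.2837; 5 + 36.2837/60 = 5.604728
  N → positive
  Lon: split at 3 digits → 108° and 27.67973′; 108 + 27.67973/60 = 108.461329
  hemisphere W, so the sign is −
Point 3:
  Latitude: degrees = first 2 digits = 79, minutes = 56.2463; 79 + 56.2463/60 = 79.937438
  S ⇒ negate
  Lon: degrees = first 3 digits = 0, minutes = 1.035; 0 + 1.035/60 = 0.017250
  W ⇒ negate
Point 4:
  Lat: degrees = first 2 digits = 32, minutes = 32.4079; 32 + 32.4079/60 = 32.540132
  N → positive
  λ: split at 3 digits → 150° and 24.16466′; 150 + 24.16466/60 = 150.402744
  W ⇒ negate
Point 5:
  Lat: degrees = first 2 digits = 34, minutes = 52.9187; 34 + 52.9187/60 = 34.881978
  S ⇒ negate
  Lon: split at 3 digits → 094° and 18.8748′; 94 + 18.8748/60 = 94.314580
  E → positive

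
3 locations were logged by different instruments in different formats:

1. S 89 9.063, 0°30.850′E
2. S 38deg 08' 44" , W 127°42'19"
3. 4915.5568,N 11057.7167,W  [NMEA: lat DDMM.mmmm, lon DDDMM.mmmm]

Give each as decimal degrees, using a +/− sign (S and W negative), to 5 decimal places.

Point 1:
  φ: 89 + 9.063/60 = 89.151050
  S ⇒ negate
  Lon: 30.85′ = 0.514167°; total 0.514167
  E → positive
Point 2:
  Latitude: 38° + 8/60 + 44/3600 = 38 + 0.133333 + 0.012222 = 38.145556
  S → negative
  Longitude: 127 + 42/60 + 19/3600 = 127.705278
  W ⇒ negate
Point 3:
  φ: split at 2 digits → 49° and 15.5568′; 49 + 15.5568/60 = 49.259280
  N → positive
  λ: split at 3 digits → 110° and 57.7167′; 110 + 57.7167/60 = 110.961945
  hemisphere W, so the sign is −

1. -89.15105, 0.51417
2. -38.14556, -127.70528
3. 49.25928, -110.96195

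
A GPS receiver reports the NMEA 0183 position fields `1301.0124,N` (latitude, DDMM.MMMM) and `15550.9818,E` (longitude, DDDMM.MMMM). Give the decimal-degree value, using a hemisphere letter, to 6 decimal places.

Latitude: degrees = first 2 digits = 13, minutes = 1.0124; 13 + 1.0124/60 = 13.0168733
Lon: split at 3 digits → 155° and 50.9818′; 155 + 50.9818/60 = 155.8496967

13.016873° N, 155.849697° E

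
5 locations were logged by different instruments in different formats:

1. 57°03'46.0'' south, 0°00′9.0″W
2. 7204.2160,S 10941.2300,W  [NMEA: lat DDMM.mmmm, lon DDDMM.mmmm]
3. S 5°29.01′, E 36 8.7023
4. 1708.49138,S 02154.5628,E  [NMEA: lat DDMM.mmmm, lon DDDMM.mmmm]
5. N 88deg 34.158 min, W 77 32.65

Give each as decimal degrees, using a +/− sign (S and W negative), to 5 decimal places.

Point 1:
  Latitude: 57 + 3/60 + 46/3600 = 57.062778
  S → negative
  λ: 0 + 0/60 + 9/3600 = 0.002500
  W → negative
Point 2:
  φ: split at 2 digits → 72° and 4.216′; 72 + 4.216/60 = 72.070267
  S → negative
  Longitude: split at 3 digits → 109° and 41.23′; 109 + 41.23/60 = 109.687167
  W → negative
Point 3:
  Lat: 29.01′ = 0.483500°; total 5.483500
  S → negative
  λ: 36 + 8.7023/60 = 36.145038
  E → positive
Point 4:
  φ: degrees = first 2 digits = 17, minutes = 8.49138; 17 + 8.49138/60 = 17.141523
  hemisphere S, so the sign is −
  λ: split at 3 digits → 021° and 54.5628′; 21 + 54.5628/60 = 21.909380
  E ⇒ keep positive
Point 5:
  Latitude: 88 + 34.158/60 = 88.569300
  N → positive
  Longitude: 32.65′ = 0.544167°; total 77.544167
  W → negative

1. -57.06278, -0.00250
2. -72.07027, -109.68717
3. -5.48350, 36.14504
4. -17.14152, 21.90938
5. 88.56930, -77.54417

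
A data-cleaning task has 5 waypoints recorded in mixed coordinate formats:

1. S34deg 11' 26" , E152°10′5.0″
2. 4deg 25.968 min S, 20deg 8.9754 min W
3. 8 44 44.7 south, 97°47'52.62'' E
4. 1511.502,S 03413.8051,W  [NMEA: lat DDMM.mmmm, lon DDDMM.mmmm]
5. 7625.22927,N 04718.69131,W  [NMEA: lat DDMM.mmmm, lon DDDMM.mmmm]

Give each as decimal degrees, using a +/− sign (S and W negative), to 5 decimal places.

Point 1:
  Latitude: 11′ + 26″ = 11.43333′; 34 + 11.43333/60 = 34.190556
  S ⇒ negate
  Lon: 152 + 10/60 + 5/3600 = 152.168056
  E → positive
Point 2:
  Lat: 25.968′ = 0.432800°; total 4.432800
  S → negative
  Longitude: 8.9754′ = 0.149590°; total 20.149590
  hemisphere W, so the sign is −
Point 3:
  φ: 8° + 44/60 + 44.7/3600 = 8 + 0.733333 + 0.012417 = 8.745750
  S ⇒ negate
  Lon: 97 + 47/60 + 52.62/3600 = 97.797950
  E → positive
Point 4:
  Latitude: split at 2 digits → 15° and 11.502′; 15 + 11.502/60 = 15.191700
  hemisphere S, so the sign is −
  Lon: split at 3 digits → 034° and 13.8051′; 34 + 13.8051/60 = 34.230085
  hemisphere W, so the sign is −
Point 5:
  φ: split at 2 digits → 76° and 25.22927′; 76 + 25.22927/60 = 76.420488
  N → positive
  λ: split at 3 digits → 047° and 18.69131′; 47 + 18.69131/60 = 47.311522
  W → negative

1. -34.19056, 152.16806
2. -4.43280, -20.14959
3. -8.74575, 97.79795
4. -15.19170, -34.23009
5. 76.42049, -47.31152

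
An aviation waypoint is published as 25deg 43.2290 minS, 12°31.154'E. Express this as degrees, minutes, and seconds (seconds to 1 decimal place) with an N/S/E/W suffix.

25°43′13.7″ S, 12°31′9.2″ E

φ: 43.22900′ → 43′ and 0.22900 × 60 = 13.740″
Longitude: fractional minutes 0.15400 × 60 = 9.240″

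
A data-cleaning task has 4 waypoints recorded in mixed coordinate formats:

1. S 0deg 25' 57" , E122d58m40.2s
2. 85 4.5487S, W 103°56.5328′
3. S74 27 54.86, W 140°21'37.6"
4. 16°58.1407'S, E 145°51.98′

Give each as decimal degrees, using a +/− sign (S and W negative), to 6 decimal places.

1. -0.432500, 122.977833
2. -85.075812, -103.942213
3. -74.465239, -140.360444
4. -16.969012, 145.866333

Point 1:
  Latitude: 0 + 25/60 + 57/3600 = 0.4325000
  hemisphere S, so the sign is −
  Lon: 122 + 58/60 + 40.2/3600 = 122.9778333
  E ⇒ keep positive
Point 2:
  φ: 85 + 4.5487/60 = 85.0758117
  hemisphere S, so the sign is −
  Longitude: 56.5328′ = 0.942213°; total 103.9422133
  W ⇒ negate
Point 3:
  Lat: 27′ + 54.86″ = 27.91433′; 74 + 27.91433/60 = 74.4652389
  hemisphere S, so the sign is −
  Lon: 21′ + 37.6″ = 21.62667′; 140 + 21.62667/60 = 140.3604444
  W ⇒ negate
Point 4:
  φ: 16 + 58.1407/60 = 16.9690117
  S ⇒ negate
  λ: 145 + 51.98/60 = 145.8663333
  E → positive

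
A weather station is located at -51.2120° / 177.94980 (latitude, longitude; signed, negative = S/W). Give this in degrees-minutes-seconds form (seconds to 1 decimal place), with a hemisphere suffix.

51°12′43.2″ S, 177°56′59.3″ E

Latitude is negative → S; |value| = 51.212000
φ: whole degrees 51; 12.72000′ → 12′ and 43.200″
Lon: whole degrees 177; 56.98800′ → 56′ and 59.280″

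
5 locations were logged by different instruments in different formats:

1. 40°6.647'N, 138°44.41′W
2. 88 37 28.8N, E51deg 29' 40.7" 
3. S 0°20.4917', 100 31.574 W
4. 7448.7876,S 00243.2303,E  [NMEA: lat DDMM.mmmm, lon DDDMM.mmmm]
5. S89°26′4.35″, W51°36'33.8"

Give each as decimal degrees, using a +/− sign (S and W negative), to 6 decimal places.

Point 1:
  Latitude: 6.647′ = 0.110783°; total 40.1107833
  N ⇒ keep positive
  Lon: 44.41′ = 0.740167°; total 138.7401667
  W ⇒ negate
Point 2:
  Lat: 88° + 37/60 + 28.8/3600 = 88 + 0.616667 + 0.008000 = 88.6246667
  N ⇒ keep positive
  Lon: 29′ + 40.7″ = 29.67833′; 51 + 29.67833/60 = 51.4946389
  E → positive
Point 3:
  Latitude: 0 + 20.4917/60 = 0.3415283
  hemisphere S, so the sign is −
  λ: 100 + 31.574/60 = 100.5262333
  W ⇒ negate
Point 4:
  φ: split at 2 digits → 74° and 48.7876′; 74 + 48.7876/60 = 74.8131267
  S → negative
  Lon: degrees = first 3 digits = 2, minutes = 43.2303; 2 + 43.2303/60 = 2.7205050
  E ⇒ keep positive
Point 5:
  Latitude: 89° + 26/60 + 4.35/3600 = 89 + 0.433333 + 0.001208 = 89.4345417
  S ⇒ negate
  Longitude: 36′ + 33.8″ = 36.56333′; 51 + 36.56333/60 = 51.6093889
  W ⇒ negate

1. 40.110783, -138.740167
2. 88.624667, 51.494639
3. -0.341528, -100.526233
4. -74.813127, 2.720505
5. -89.434542, -51.609389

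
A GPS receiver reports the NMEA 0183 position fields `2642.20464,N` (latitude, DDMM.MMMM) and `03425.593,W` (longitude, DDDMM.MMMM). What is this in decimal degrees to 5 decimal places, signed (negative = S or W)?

Lat: split at 2 digits → 26° and 42.20464′; 26 + 42.20464/60 = 26.703411
N → positive
λ: split at 3 digits → 034° and 25.593′; 34 + 25.593/60 = 34.426550
W ⇒ negate

26.70341, -34.42655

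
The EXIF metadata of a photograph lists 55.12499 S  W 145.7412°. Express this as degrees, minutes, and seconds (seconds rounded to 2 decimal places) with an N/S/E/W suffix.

55°07′29.96″ S, 145°44′28.32″ W

Lat: whole degrees 55; 7.49940′ → 7′ and 29.9640″
Lon: whole degrees 145; 44.47200′ → 44′ and 28.3200″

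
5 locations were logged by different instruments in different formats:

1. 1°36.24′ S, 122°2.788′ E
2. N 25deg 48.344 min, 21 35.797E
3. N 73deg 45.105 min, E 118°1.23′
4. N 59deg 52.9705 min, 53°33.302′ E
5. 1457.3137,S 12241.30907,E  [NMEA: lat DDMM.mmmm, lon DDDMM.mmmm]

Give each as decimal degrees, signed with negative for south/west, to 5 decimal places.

1. -1.60400, 122.04647
2. 25.80573, 21.59662
3. 73.75175, 118.02050
4. 59.88284, 53.55503
5. -14.95523, 122.68848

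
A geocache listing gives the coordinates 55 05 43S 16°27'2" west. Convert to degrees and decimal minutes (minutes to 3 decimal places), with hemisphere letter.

55° 5.717′ S, 16° 27.033′ W

Latitude: 5 + 43/60 = 5.71667′
λ: 27 + 2/60 = 27.03333′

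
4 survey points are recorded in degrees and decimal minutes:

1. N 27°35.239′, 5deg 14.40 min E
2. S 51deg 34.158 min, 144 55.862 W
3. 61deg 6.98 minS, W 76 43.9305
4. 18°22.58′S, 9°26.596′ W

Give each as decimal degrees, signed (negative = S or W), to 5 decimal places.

1. 27.58732, 5.24000
2. -51.56930, -144.93103
3. -61.11633, -76.73218
4. -18.37633, -9.44327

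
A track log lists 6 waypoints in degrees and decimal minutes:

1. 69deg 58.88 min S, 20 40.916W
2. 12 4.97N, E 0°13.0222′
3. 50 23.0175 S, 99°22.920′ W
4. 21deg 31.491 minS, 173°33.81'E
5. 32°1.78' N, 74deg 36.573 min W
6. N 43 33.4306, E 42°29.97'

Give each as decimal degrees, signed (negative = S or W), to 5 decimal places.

1. -69.98133, -20.68193
2. 12.08283, 0.21704
3. -50.38363, -99.38200
4. -21.52485, 173.56350
5. 32.02967, -74.60955
6. 43.55718, 42.49950

Point 1:
  φ: 69 + 58.88/60 = 69.981333
  hemisphere S, so the sign is −
  λ: 20 + 40.916/60 = 20.681933
  W → negative
Point 2:
  Lat: 4.97′ = 0.082833°; total 12.082833
  N ⇒ keep positive
  Longitude: 0 + 13.0222/60 = 0.217037
  E ⇒ keep positive
Point 3:
  Lat: 23.0175′ = 0.383625°; total 50.383625
  S ⇒ negate
  Longitude: 22.92′ = 0.382000°; total 99.382000
  hemisphere W, so the sign is −
Point 4:
  φ: 21 + 31.491/60 = 21.524850
  hemisphere S, so the sign is −
  Longitude: 33.81′ = 0.563500°; total 173.563500
  E ⇒ keep positive
Point 5:
  φ: 32 + 1.78/60 = 32.029667
  N → positive
  Longitude: 74 + 36.573/60 = 74.609550
  W → negative
Point 6:
  φ: 33.4306′ = 0.557177°; total 43.557177
  N → positive
  λ: 29.97′ = 0.499500°; total 42.499500
  E ⇒ keep positive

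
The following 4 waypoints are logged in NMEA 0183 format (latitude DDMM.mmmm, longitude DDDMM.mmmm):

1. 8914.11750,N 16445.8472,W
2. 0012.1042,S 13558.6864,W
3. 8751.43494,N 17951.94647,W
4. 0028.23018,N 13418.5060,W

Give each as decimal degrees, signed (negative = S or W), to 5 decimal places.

Point 1:
  Latitude: split at 2 digits → 89° and 14.1175′; 89 + 14.1175/60 = 89.235292
  N ⇒ keep positive
  Longitude: split at 3 digits → 164° and 45.8472′; 164 + 45.8472/60 = 164.764120
  W → negative
Point 2:
  Lat: split at 2 digits → 00° and 12.1042′; 0 + 12.1042/60 = 0.201737
  S ⇒ negate
  Longitude: split at 3 digits → 135° and 58.6864′; 135 + 58.6864/60 = 135.978107
  W → negative
Point 3:
  Latitude: degrees = first 2 digits = 87, minutes = 51.43494; 87 + 51.43494/60 = 87.857249
  N ⇒ keep positive
  Lon: split at 3 digits → 179° and 51.94647′; 179 + 51.94647/60 = 179.865775
  hemisphere W, so the sign is −
Point 4:
  φ: degrees = first 2 digits = 0, minutes = 28.23018; 0 + 28.23018/60 = 0.470503
  N ⇒ keep positive
  λ: split at 3 digits → 134° and 18.506′; 134 + 18.506/60 = 134.308433
  W → negative

1. 89.23529, -164.76412
2. -0.20174, -135.97811
3. 87.85725, -179.86577
4. 0.47050, -134.30843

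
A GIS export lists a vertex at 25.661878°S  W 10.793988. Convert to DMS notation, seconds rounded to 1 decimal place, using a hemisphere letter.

φ: 0.661878° → 39.71268′; 0.71268 × 60 = 42.761″
λ: 0.793988 × 60 = 47.63928′ → 47′, remainder × 60 = 38.357″

25°39′42.8″ S, 10°47′38.4″ W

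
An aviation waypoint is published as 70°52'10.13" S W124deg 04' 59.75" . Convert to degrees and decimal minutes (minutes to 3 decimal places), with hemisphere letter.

Lat: 52 + 10.13/60 = 52.16883′
Longitude: 4 + 59.75/60 = 4.99583′

70° 52.169′ S, 124° 4.996′ W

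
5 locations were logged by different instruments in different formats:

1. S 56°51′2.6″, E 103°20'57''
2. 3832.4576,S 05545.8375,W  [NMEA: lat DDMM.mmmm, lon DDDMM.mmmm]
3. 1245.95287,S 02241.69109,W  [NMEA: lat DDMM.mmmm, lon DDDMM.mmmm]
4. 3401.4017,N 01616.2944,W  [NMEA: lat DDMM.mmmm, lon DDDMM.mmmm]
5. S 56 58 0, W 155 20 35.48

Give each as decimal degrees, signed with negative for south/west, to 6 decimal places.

1. -56.850722, 103.349167
2. -38.540960, -55.763958
3. -12.765881, -22.694852
4. 34.023362, -16.271573
5. -56.966667, -155.343189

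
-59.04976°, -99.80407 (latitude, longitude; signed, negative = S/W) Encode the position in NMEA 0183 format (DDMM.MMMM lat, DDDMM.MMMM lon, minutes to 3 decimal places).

Latitude is negative → S; |value| = 59.049760
φ: 59° + 0.049760 × 60 = 59° 2.98560′
Longitude is negative → W; |value| = 99.804070
Longitude: fractional part 0.804070 → 48.24420 minutes

5902.986,S / 09948.244,W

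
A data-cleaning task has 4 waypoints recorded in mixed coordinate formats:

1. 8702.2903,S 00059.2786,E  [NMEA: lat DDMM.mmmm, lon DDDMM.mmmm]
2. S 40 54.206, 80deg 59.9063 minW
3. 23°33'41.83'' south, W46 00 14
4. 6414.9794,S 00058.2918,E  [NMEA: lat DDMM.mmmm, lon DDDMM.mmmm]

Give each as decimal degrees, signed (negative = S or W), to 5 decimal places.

1. -87.03817, 0.98798
2. -40.90343, -80.99844
3. -23.56162, -46.00389
4. -64.24966, 0.97153

Point 1:
  φ: degrees = first 2 digits = 87, minutes = 2.2903; 87 + 2.2903/60 = 87.038172
  S → negative
  Longitude: degrees = first 3 digits = 0, minutes = 59.2786; 0 + 59.2786/60 = 0.987977
  E → positive
Point 2:
  φ: 40 + 54.206/60 = 40.903433
  S → negative
  Lon: 59.9063′ = 0.998438°; total 80.998438
  W ⇒ negate
Point 3:
  Lat: 23° + 33/60 + 41.83/3600 = 23 + 0.550000 + 0.011619 = 23.561619
  S → negative
  Lon: 46° + 0/60 + 14/3600 = 46 + 0.000000 + 0.003889 = 46.003889
  W → negative
Point 4:
  Lat: split at 2 digits → 64° and 14.9794′; 64 + 14.9794/60 = 64.249657
  S → negative
  λ: degrees = first 3 digits = 0, minutes = 58.2918; 0 + 58.2918/60 = 0.971530
  E ⇒ keep positive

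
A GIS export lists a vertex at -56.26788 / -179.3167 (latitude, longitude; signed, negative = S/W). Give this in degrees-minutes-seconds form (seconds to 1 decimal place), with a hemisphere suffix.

Latitude is negative → S; |value| = 56.267880
φ: 0.267880° → 16.07280′; 0.07280 × 60 = 4.368″
Longitude is negative → W; |value| = 179.316700
Lon: whole degrees 179; 19.00200′ → 19′ and 0.120″

56°16′4.4″ S, 179°19′0.1″ W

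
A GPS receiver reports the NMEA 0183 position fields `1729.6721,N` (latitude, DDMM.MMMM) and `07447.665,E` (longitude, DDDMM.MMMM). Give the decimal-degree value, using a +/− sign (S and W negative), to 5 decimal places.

Lat: split at 2 digits → 17° and 29.6721′; 17 + 29.6721/60 = 17.494535
N → positive
Lon: degrees = first 3 digits = 74, minutes = 47.665; 74 + 47.665/60 = 74.794417
E ⇒ keep positive

17.49454, 74.79442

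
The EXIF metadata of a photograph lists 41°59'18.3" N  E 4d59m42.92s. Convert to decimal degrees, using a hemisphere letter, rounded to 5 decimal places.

Lat: 41 + 59/60 + 18.3/3600 = 41.988417
Lon: 59′ + 42.92″ = 59.71533′; 4 + 59.71533/60 = 4.995256

41.98842° N, 4.99526° E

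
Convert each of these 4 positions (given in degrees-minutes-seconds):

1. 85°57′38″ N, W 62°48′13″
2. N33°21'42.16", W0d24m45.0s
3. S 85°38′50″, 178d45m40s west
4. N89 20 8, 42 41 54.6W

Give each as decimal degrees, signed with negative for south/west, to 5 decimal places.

1. 85.96056, -62.80361
2. 33.36171, -0.41250
3. -85.64722, -178.76111
4. 89.33556, -42.69850

Point 1:
  φ: 57′ + 38″ = 57.63333′; 85 + 57.63333/60 = 85.960556
  N → positive
  λ: 62° + 48/60 + 13/3600 = 62 + 0.800000 + 0.003611 = 62.803611
  W ⇒ negate
Point 2:
  Lat: 33° + 21/60 + 42.16/3600 = 33 + 0.350000 + 0.011711 = 33.361711
  N ⇒ keep positive
  Lon: 0 + 24/60 + 45/3600 = 0.412500
  W → negative
Point 3:
  φ: 38′ + 50″ = 38.83333′; 85 + 38.83333/60 = 85.647222
  S → negative
  λ: 178° + 45/60 + 40/3600 = 178 + 0.750000 + 0.011111 = 178.761111
  W ⇒ negate
Point 4:
  φ: 89 + 20/60 + 8/3600 = 89.335556
  N → positive
  Longitude: 42° + 41/60 + 54.6/3600 = 42 + 0.683333 + 0.015167 = 42.698500
  hemisphere W, so the sign is −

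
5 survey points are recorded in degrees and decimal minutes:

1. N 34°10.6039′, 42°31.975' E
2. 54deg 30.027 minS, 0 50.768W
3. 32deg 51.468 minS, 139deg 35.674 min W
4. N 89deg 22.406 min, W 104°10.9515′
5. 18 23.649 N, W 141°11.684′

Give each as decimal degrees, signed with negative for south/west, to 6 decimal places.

1. 34.176732, 42.532917
2. -54.500450, -0.846133
3. -32.857800, -139.594567
4. 89.373433, -104.182525
5. 18.394150, -141.194733

Point 1:
  Lat: 34 + 10.6039/60 = 34.1767317
  N → positive
  Lon: 42 + 31.975/60 = 42.5329167
  E ⇒ keep positive
Point 2:
  Lat: 30.027′ = 0.500450°; total 54.5004500
  S → negative
  Lon: 0 + 50.768/60 = 0.8461333
  W → negative
Point 3:
  Lat: 51.468′ = 0.857800°; total 32.8578000
  S ⇒ negate
  Lon: 35.674′ = 0.594567°; total 139.5945667
  hemisphere W, so the sign is −
Point 4:
  φ: 89 + 22.406/60 = 89.3734333
  N ⇒ keep positive
  Longitude: 10.9515′ = 0.182525°; total 104.1825250
  W → negative
Point 5:
  Latitude: 23.649′ = 0.394150°; total 18.3941500
  N → positive
  λ: 141 + 11.684/60 = 141.1947333
  W ⇒ negate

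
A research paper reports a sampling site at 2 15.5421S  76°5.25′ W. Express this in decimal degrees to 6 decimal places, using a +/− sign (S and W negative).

Lat: 15.5421′ = 0.259035°; total 2.2590350
S ⇒ negate
Longitude: 76 + 5.25/60 = 76.0875000
hemisphere W, so the sign is −

-2.259035, -76.087500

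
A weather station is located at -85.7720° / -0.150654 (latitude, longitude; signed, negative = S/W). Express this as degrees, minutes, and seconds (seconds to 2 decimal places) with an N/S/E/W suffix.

85°46′19.20″ S, 0°09′2.35″ W

Latitude is negative → S; |value| = 85.772000
φ: 0.772000 × 60 = 46.32000′ → 46′, remainder × 60 = 19.2000″
Longitude is negative → W; |value| = 0.150654
λ: 0.150654° → 9.03924′; 0.03924 × 60 = 2.3544″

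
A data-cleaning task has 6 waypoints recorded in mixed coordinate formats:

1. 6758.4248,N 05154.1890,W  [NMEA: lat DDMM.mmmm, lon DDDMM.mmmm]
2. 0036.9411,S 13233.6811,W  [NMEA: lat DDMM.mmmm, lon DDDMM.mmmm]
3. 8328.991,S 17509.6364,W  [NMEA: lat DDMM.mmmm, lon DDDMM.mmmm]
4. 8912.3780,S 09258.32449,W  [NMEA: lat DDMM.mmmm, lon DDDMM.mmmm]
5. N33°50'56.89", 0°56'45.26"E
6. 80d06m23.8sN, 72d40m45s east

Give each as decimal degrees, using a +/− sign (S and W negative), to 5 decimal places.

Point 1:
  φ: split at 2 digits → 67° and 58.4248′; 67 + 58.4248/60 = 67.973747
  N ⇒ keep positive
  λ: degrees = first 3 digits = 51, minutes = 54.189; 51 + 54.189/60 = 51.903150
  W → negative
Point 2:
  Lat: split at 2 digits → 00° and 36.9411′; 0 + 36.9411/60 = 0.615685
  hemisphere S, so the sign is −
  λ: split at 3 digits → 132° and 33.6811′; 132 + 33.6811/60 = 132.561352
  hemisphere W, so the sign is −
Point 3:
  Latitude: split at 2 digits → 83° and 28.991′; 83 + 28.991/60 = 83.483183
  hemisphere S, so the sign is −
  Longitude: split at 3 digits → 175° and 9.6364′; 175 + 9.6364/60 = 175.160607
  W → negative
Point 4:
  Lat: split at 2 digits → 89° and 12.378′; 89 + 12.378/60 = 89.206300
  S → negative
  Longitude: degrees = first 3 digits = 92, minutes = 58.32449; 92 + 58.32449/60 = 92.972075
  W ⇒ negate
Point 5:
  Lat: 33° + 50/60 + 56.89/3600 = 33 + 0.833333 + 0.015803 = 33.849136
  N → positive
  Longitude: 0° + 56/60 + 45.26/3600 = 0 + 0.933333 + 0.012572 = 0.945906
  E ⇒ keep positive
Point 6:
  φ: 6′ + 23.8″ = 6.39667′; 80 + 6.39667/60 = 80.106611
  N ⇒ keep positive
  Longitude: 40′ + 45″ = 40.75000′; 72 + 40.75000/60 = 72.679167
  E ⇒ keep positive

1. 67.97375, -51.90315
2. -0.61569, -132.56135
3. -83.48318, -175.16061
4. -89.20630, -92.97207
5. 33.84914, 0.94591
6. 80.10661, 72.67917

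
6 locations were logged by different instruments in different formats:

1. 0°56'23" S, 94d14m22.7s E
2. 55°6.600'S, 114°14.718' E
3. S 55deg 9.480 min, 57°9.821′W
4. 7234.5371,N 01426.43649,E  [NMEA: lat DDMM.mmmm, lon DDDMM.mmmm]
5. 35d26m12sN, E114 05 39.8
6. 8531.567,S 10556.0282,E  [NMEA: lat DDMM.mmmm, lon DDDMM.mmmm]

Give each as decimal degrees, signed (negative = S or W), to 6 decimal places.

1. -0.939722, 94.239639
2. -55.110000, 114.245300
3. -55.158000, -57.163683
4. 72.575618, 14.440608
5. 35.436667, 114.094389
6. -85.526117, 105.933803

Point 1:
  Latitude: 0° + 56/60 + 23/3600 = 0 + 0.933333 + 0.006389 = 0.9397222
  hemisphere S, so the sign is −
  λ: 94 + 14/60 + 22.7/3600 = 94.2396389
  E → positive
Point 2:
  φ: 6.6′ = 0.110000°; total 55.1100000
  hemisphere S, so the sign is −
  Lon: 114 + 14.718/60 = 114.2453000
  E ⇒ keep positive
Point 3:
  φ: 55 + 9.48/60 = 55.1580000
  hemisphere S, so the sign is −
  λ: 57 + 9.821/60 = 57.1636833
  hemisphere W, so the sign is −
Point 4:
  Latitude: degrees = first 2 digits = 72, minutes = 34.5371; 72 + 34.5371/60 = 72.5756183
  N → positive
  Longitude: split at 3 digits → 014° and 26.43649′; 14 + 26.43649/60 = 14.4406082
  E ⇒ keep positive
Point 5:
  φ: 35 + 26/60 + 12/3600 = 35.4366667
  N ⇒ keep positive
  λ: 5′ + 39.8″ = 5.66333′; 114 + 5.66333/60 = 114.0943889
  E → positive
Point 6:
  Lat: degrees = first 2 digits = 85, minutes = 31.567; 85 + 31.567/60 = 85.5261167
  hemisphere S, so the sign is −
  Lon: degrees = first 3 digits = 105, minutes = 56.0282; 105 + 56.0282/60 = 105.9338033
  E ⇒ keep positive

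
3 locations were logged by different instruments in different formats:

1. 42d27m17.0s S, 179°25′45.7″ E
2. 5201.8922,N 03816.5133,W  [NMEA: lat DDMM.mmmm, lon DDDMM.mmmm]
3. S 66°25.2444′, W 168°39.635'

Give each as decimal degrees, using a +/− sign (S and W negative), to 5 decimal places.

Point 1:
  Lat: 42° + 27/60 + 17/3600 = 42 + 0.450000 + 0.004722 = 42.454722
  S → negative
  λ: 25′ + 45.7″ = 25.76167′; 179 + 25.76167/60 = 179.429361
  E → positive
Point 2:
  Lat: split at 2 digits → 52° and 1.8922′; 52 + 1.8922/60 = 52.031537
  N ⇒ keep positive
  Longitude: degrees = first 3 digits = 38, minutes = 16.5133; 38 + 16.5133/60 = 38.275222
  hemisphere W, so the sign is −
Point 3:
  φ: 25.2444′ = 0.420740°; total 66.420740
  S ⇒ negate
  Longitude: 39.635′ = 0.660583°; total 168.660583
  W → negative

1. -42.45472, 179.42936
2. 52.03154, -38.27522
3. -66.42074, -168.66058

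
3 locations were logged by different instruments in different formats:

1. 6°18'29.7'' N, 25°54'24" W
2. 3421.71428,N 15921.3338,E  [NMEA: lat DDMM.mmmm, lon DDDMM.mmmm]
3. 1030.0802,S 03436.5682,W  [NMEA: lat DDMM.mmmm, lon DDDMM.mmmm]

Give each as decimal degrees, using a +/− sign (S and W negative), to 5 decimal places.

1. 6.30825, -25.90667
2. 34.36190, 159.35556
3. -10.50134, -34.60947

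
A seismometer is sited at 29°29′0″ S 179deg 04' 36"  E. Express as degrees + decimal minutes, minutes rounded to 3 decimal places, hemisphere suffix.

29° 29.000′ S, 179° 4.600′ E

φ: 29 + 0/60 = 29.00000′
Longitude: seconds/60 = 0.60000; minutes = 4 + 0.60000 = 4.60000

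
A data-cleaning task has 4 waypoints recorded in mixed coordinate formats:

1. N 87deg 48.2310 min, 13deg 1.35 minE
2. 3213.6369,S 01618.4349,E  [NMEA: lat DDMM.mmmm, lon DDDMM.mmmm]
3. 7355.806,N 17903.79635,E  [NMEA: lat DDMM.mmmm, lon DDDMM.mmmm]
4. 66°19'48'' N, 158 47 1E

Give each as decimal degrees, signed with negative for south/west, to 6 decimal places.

1. 87.803850, 13.022500
2. -32.227282, 16.307248
3. 73.930100, 179.063273
4. 66.330000, 158.783611

Point 1:
  Lat: 87 + 48.231/60 = 87.8038500
  N → positive
  λ: 13 + 1.35/60 = 13.0225000
  E → positive
Point 2:
  φ: degrees = first 2 digits = 32, minutes = 13.6369; 32 + 13.6369/60 = 32.2272817
  hemisphere S, so the sign is −
  Lon: split at 3 digits → 016° and 18.4349′; 16 + 18.4349/60 = 16.3072483
  E → positive
Point 3:
  Latitude: degrees = first 2 digits = 73, minutes = 55.806; 73 + 55.806/60 = 73.9301000
  N → positive
  Lon: degrees = first 3 digits = 179, minutes = 3.79635; 179 + 3.79635/60 = 179.0632725
  E → positive
Point 4:
  Latitude: 19′ + 48″ = 19.80000′; 66 + 19.80000/60 = 66.3300000
  N ⇒ keep positive
  Longitude: 158 + 47/60 + 1/3600 = 158.7836111
  E ⇒ keep positive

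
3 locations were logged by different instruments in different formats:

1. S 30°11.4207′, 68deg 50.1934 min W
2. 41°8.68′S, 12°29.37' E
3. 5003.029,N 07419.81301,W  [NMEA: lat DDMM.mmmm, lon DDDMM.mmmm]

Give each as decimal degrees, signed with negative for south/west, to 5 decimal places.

Point 1:
  φ: 30 + 11.4207/60 = 30.190345
  S ⇒ negate
  Longitude: 68 + 50.1934/60 = 68.836557
  W → negative
Point 2:
  φ: 8.68′ = 0.144667°; total 41.144667
  S → negative
  Longitude: 12 + 29.37/60 = 12.489500
  E ⇒ keep positive
Point 3:
  φ: degrees = first 2 digits = 50, minutes = 3.029; 50 + 3.029/60 = 50.050483
  N → positive
  Lon: split at 3 digits → 074° and 19.81301′; 74 + 19.81301/60 = 74.330217
  W ⇒ negate

1. -30.19035, -68.83656
2. -41.14467, 12.48950
3. 50.05048, -74.33022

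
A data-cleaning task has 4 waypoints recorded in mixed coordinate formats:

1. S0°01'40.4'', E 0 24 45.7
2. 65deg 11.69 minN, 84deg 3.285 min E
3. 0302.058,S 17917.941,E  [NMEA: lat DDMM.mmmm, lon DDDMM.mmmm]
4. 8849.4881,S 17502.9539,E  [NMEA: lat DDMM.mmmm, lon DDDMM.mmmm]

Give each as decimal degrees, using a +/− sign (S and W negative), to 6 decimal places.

1. -0.027889, 0.412694
2. 65.194833, 84.054750
3. -3.034300, 179.299017
4. -88.824802, 175.049232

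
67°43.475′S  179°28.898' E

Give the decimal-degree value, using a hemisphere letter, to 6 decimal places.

67.724583° S, 179.481633° E

Latitude: 43.475′ = 0.724583°; total 67.7245833
λ: 28.898′ = 0.481633°; total 179.4816333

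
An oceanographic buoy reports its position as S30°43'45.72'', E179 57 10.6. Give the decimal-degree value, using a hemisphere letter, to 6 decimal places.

30.729367° S, 179.952944° E

Latitude: 30° + 43/60 + 45.72/3600 = 30 + 0.716667 + 0.012700 = 30.7293667
Lon: 179° + 57/60 + 10.6/3600 = 179 + 0.950000 + 0.002944 = 179.9529444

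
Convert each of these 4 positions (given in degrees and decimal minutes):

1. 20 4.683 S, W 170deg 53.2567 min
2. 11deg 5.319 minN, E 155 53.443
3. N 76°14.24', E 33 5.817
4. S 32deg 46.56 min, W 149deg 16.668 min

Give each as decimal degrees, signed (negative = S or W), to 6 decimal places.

Point 1:
  Lat: 20 + 4.683/60 = 20.0780500
  S ⇒ negate
  Lon: 170 + 53.2567/60 = 170.8876117
  W → negative
Point 2:
  Latitude: 11 + 5.319/60 = 11.0886500
  N ⇒ keep positive
  Lon: 155 + 53.443/60 = 155.8907167
  E ⇒ keep positive
Point 3:
  Latitude: 14.24′ = 0.237333°; total 76.2373333
  N ⇒ keep positive
  Lon: 5.817′ = 0.096950°; total 33.0969500
  E ⇒ keep positive
Point 4:
  φ: 46.56′ = 0.776000°; total 32.7760000
  S → negative
  Longitude: 149 + 16.668/60 = 149.2778000
  hemisphere W, so the sign is −

1. -20.078050, -170.887612
2. 11.088650, 155.890717
3. 76.237333, 33.096950
4. -32.776000, -149.277800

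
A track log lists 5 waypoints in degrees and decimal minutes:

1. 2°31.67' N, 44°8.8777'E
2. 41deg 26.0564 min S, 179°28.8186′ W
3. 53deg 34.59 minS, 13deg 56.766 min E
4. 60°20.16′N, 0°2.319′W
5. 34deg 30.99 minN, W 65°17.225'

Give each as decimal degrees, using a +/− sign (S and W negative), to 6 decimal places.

1. 2.527833, 44.147962
2. -41.434273, -179.480310
3. -53.576500, 13.946100
4. 60.336000, -0.038650
5. 34.516500, -65.287083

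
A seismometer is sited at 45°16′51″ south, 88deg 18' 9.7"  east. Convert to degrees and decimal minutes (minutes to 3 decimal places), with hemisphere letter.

φ: 16 + 51/60 = 16.85000′
Longitude: seconds/60 = 0.16167; minutes = 18 + 0.16167 = 18.16167

45° 16.850′ S, 88° 18.162′ E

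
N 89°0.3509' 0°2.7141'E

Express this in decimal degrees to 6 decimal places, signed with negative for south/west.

89.005848, 0.045235

Latitude: 89 + 0.3509/60 = 89.0058483
N ⇒ keep positive
Lon: 0 + 2.7141/60 = 0.0452350
E ⇒ keep positive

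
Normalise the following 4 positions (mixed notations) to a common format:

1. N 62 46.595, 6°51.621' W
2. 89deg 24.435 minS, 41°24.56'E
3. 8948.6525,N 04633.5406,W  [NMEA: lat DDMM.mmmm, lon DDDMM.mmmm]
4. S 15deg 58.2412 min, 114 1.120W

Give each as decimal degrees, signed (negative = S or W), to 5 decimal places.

Point 1:
  Latitude: 62 + 46.595/60 = 62.776583
  N → positive
  λ: 6 + 51.621/60 = 6.860350
  W → negative
Point 2:
  Latitude: 89 + 24.435/60 = 89.407250
  S ⇒ negate
  Longitude: 24.56′ = 0.409333°; total 41.409333
  E → positive
Point 3:
  φ: split at 2 digits → 89° and 48.6525′; 89 + 48.6525/60 = 89.810875
  N → positive
  Lon: degrees = first 3 digits = 46, minutes = 33.5406; 46 + 33.5406/60 = 46.559010
  hemisphere W, so the sign is −
Point 4:
  φ: 15 + 58.2412/60 = 15.970687
  S → negative
  Longitude: 114 + 1.12/60 = 114.018667
  W ⇒ negate

1. 62.77658, -6.86035
2. -89.40725, 41.40933
3. 89.81088, -46.55901
4. -15.97069, -114.01867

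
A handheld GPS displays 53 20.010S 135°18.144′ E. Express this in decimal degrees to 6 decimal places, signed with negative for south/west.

φ: 53 + 20.01/60 = 53.3335000
S ⇒ negate
Longitude: 18.144′ = 0.302400°; total 135.3024000
E ⇒ keep positive

-53.333500, 135.302400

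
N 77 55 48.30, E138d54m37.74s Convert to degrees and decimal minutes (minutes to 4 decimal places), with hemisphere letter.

77° 55.8050′ N, 138° 54.6290′ E

φ: seconds/60 = 0.80500; minutes = 55 + 0.80500 = 55.805000
λ: seconds/60 = 0.62900; minutes = 54 + 0.62900 = 54.629000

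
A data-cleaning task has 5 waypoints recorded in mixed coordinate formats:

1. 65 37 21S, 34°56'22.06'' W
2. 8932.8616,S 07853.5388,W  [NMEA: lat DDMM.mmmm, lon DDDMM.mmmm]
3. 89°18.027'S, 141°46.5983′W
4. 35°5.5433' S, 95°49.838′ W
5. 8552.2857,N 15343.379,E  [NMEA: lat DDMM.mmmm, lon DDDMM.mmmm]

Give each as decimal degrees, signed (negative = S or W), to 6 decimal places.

Point 1:
  Latitude: 65° + 37/60 + 21/3600 = 65 + 0.616667 + 0.005833 = 65.6225000
  S → negative
  Lon: 34° + 56/60 + 22.06/3600 = 34 + 0.933333 + 0.006128 = 34.9394611
  hemisphere W, so the sign is −
Point 2:
  Latitude: degrees = first 2 digits = 89, minutes = 32.8616; 89 + 32.8616/60 = 89.5476933
  S ⇒ negate
  Lon: split at 3 digits → 078° and 53.5388′; 78 + 53.5388/60 = 78.8923133
  W → negative
Point 3:
  Latitude: 89 + 18.027/60 = 89.3004500
  S → negative
  Lon: 141 + 46.5983/60 = 141.7766383
  hemisphere W, so the sign is −
Point 4:
  Lat: 35 + 5.5433/60 = 35.0923883
  S ⇒ negate
  Lon: 49.838′ = 0.830633°; total 95.8306333
  hemisphere W, so the sign is −
Point 5:
  Latitude: degrees = first 2 digits = 85, minutes = 52.2857; 85 + 52.2857/60 = 85.8714283
  N → positive
  λ: split at 3 digits → 153° and 43.379′; 153 + 43.379/60 = 153.7229833
  E ⇒ keep positive

1. -65.622500, -34.939461
2. -89.547693, -78.892313
3. -89.300450, -141.776638
4. -35.092388, -95.830633
5. 85.871428, 153.722983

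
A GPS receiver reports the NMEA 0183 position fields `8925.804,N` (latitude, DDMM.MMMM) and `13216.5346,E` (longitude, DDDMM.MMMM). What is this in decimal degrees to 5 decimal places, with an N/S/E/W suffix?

89.43007° N, 132.27558° E

φ: degrees = first 2 digits = 89, minutes = 25.804; 89 + 25.804/60 = 89.430067
Lon: split at 3 digits → 132° and 16.5346′; 132 + 16.5346/60 = 132.275577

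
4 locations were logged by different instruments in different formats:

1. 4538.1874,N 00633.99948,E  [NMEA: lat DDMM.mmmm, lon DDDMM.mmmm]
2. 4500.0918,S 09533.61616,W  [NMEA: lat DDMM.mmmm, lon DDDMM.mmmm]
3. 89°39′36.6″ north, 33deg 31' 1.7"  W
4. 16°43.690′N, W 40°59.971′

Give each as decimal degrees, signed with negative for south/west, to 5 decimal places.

1. 45.63646, 6.56666
2. -45.00153, -95.56027
3. 89.66017, -33.51714
4. 16.72817, -40.99952

Point 1:
  Latitude: degrees = first 2 digits = 45, minutes = 38.1874; 45 + 38.1874/60 = 45.636457
  N ⇒ keep positive
  Longitude: degrees = first 3 digits = 6, minutes = 33.99948; 6 + 33.99948/60 = 6.566658
  E ⇒ keep positive
Point 2:
  Latitude: split at 2 digits → 45° and 0.0918′; 45 + 0.0918/60 = 45.001530
  S → negative
  Lon: degrees = first 3 digits = 95, minutes = 33.61616; 95 + 33.61616/60 = 95.560269
  W ⇒ negate
Point 3:
  Lat: 89 + 39/60 + 36.6/3600 = 89.660167
  N → positive
  λ: 31′ + 1.7″ = 31.02833′; 33 + 31.02833/60 = 33.517139
  W → negative
Point 4:
  Lat: 16 + 43.69/60 = 16.728167
  N ⇒ keep positive
  λ: 59.971′ = 0.999517°; total 40.999517
  W → negative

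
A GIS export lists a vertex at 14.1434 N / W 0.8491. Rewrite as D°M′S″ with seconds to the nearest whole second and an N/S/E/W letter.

14°08′36″ N, 0°50′57″ W

φ: 0.143400° → 8.60400′; 0.60400 × 60 = 36.24″
Longitude: whole degrees 0; 50.94600′ → 50′ and 56.76″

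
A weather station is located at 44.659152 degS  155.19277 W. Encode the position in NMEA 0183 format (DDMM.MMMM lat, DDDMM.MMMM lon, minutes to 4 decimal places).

Latitude: minutes = (44.659152 − 44) × 60 = 39.549120
Lon: minutes = (155.192770 − 155) × 60 = 11.566200

4439.5491,S / 15511.5662,W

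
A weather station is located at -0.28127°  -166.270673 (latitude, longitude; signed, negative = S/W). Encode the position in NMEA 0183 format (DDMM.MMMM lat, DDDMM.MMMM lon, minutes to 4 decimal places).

0016.8762,S / 16616.2404,W

Latitude is negative → S; |value| = 0.281270
Latitude: minutes = (0.281270 − 0) × 60 = 16.876200
Longitude is negative → W; |value| = 166.270673
Longitude: minutes = (166.270673 − 166) × 60 = 16.240380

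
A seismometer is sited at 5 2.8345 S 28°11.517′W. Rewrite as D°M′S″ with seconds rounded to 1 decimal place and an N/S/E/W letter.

Latitude: fractional minutes 0.83450 × 60 = 50.070″
Longitude: 11.51700′ → 11′ and 0.51700 × 60 = 31.020″

5°02′50.1″ S, 28°11′31.0″ W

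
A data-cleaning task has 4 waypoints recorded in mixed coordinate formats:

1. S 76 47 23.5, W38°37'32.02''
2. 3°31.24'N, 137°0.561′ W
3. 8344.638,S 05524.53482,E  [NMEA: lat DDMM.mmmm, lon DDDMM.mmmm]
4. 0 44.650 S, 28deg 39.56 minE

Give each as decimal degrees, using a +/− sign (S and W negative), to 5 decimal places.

1. -76.78986, -38.62556
2. 3.52067, -137.00935
3. -83.74397, 55.40891
4. -0.74417, 28.65933

Point 1:
  φ: 76° + 47/60 + 23.5/3600 = 76 + 0.783333 + 0.006528 = 76.789861
  S → negative
  Lon: 38° + 37/60 + 32.02/3600 = 38 + 0.616667 + 0.008894 = 38.625561
  W ⇒ negate
Point 2:
  Lat: 31.24′ = 0.520667°; total 3.520667
  N ⇒ keep positive
  λ: 137 + 0.561/60 = 137.009350
  hemisphere W, so the sign is −
Point 3:
  φ: split at 2 digits → 83° and 44.638′; 83 + 44.638/60 = 83.743967
  S → negative
  λ: split at 3 digits → 055° and 24.53482′; 55 + 24.53482/60 = 55.408914
  E ⇒ keep positive
Point 4:
  Lat: 44.65′ = 0.744167°; total 0.744167
  hemisphere S, so the sign is −
  λ: 39.56′ = 0.659333°; total 28.659333
  E ⇒ keep positive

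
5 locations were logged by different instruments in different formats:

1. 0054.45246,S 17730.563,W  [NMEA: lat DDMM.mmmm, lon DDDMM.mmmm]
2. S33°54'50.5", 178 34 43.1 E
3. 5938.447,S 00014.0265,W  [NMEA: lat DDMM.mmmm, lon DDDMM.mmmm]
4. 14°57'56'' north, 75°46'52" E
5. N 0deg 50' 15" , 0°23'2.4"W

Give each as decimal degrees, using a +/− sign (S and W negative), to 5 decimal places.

Point 1:
  φ: split at 2 digits → 00° and 54.45246′; 0 + 54.45246/60 = 0.907541
  hemisphere S, so the sign is −
  Lon: split at 3 digits → 177° and 30.563′; 177 + 30.563/60 = 177.509383
  W ⇒ negate
Point 2:
  Lat: 54′ + 50.5″ = 54.84167′; 33 + 54.84167/60 = 33.914028
  S → negative
  Longitude: 34′ + 43.1″ = 34.71833′; 178 + 34.71833/60 = 178.578639
  E ⇒ keep positive
Point 3:
  Latitude: split at 2 digits → 59° and 38.447′; 59 + 38.447/60 = 59.640783
  hemisphere S, so the sign is −
  λ: degrees = first 3 digits = 0, minutes = 14.0265; 0 + 14.0265/60 = 0.233775
  hemisphere W, so the sign is −
Point 4:
  Lat: 57′ + 56″ = 57.93333′; 14 + 57.93333/60 = 14.965556
  N ⇒ keep positive
  λ: 46′ + 52″ = 46.86667′; 75 + 46.86667/60 = 75.781111
  E ⇒ keep positive
Point 5:
  Latitude: 0 + 50/60 + 15/3600 = 0.837500
  N ⇒ keep positive
  λ: 0 + 23/60 + 2.4/3600 = 0.384000
  W ⇒ negate

1. -0.90754, -177.50938
2. -33.91403, 178.57864
3. -59.64078, -0.23378
4. 14.96556, 75.78111
5. 0.83750, -0.38400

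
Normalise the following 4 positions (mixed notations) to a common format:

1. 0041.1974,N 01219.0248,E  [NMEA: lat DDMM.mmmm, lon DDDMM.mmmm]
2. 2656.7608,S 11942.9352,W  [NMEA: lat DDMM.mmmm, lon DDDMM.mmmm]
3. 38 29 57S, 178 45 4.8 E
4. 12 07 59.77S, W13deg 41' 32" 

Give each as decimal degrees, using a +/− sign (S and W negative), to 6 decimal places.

1. 0.686623, 12.317080
2. -26.946013, -119.715587
3. -38.499167, 178.751333
4. -12.133269, -13.692222

Point 1:
  φ: degrees = first 2 digits = 0, minutes = 41.1974; 0 + 41.1974/60 = 0.6866233
  N → positive
  Lon: split at 3 digits → 012° and 19.0248′; 12 + 19.0248/60 = 12.3170800
  E ⇒ keep positive
Point 2:
  φ: degrees = first 2 digits = 26, minutes = 56.7608; 26 + 56.7608/60 = 26.9460133
  S → negative
  λ: split at 3 digits → 119° and 42.9352′; 119 + 42.9352/60 = 119.7155867
  hemisphere W, so the sign is −
Point 3:
  Latitude: 38° + 29/60 + 57/3600 = 38 + 0.483333 + 0.015833 = 38.4991667
  S → negative
  Longitude: 178° + 45/60 + 4.8/3600 = 178 + 0.750000 + 0.001333 = 178.7513333
  E → positive
Point 4:
  φ: 12° + 7/60 + 59.77/3600 = 12 + 0.116667 + 0.016603 = 12.1332694
  S → negative
  λ: 13 + 41/60 + 32/3600 = 13.6922222
  W → negative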